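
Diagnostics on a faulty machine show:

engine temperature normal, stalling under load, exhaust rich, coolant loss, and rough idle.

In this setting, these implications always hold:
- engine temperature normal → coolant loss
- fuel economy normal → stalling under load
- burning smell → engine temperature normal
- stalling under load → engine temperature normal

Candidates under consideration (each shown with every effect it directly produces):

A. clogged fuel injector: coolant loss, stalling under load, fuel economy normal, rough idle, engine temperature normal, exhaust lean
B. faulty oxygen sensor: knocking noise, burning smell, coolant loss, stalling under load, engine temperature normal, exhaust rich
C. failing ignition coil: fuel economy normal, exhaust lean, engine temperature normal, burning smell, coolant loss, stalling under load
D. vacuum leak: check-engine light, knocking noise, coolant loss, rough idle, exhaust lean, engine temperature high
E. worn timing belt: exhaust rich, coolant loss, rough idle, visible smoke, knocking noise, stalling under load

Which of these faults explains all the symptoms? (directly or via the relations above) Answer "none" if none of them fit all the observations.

E

Checking each candidate against the observations:
(A) clogged fuel injector — fails on exhaust rich (predicts exhaust lean, not exhaust rich)
(B) faulty oxygen sensor — engine temperature normal match; stalling under load match; exhaust rich match; coolant loss match; rough idle miss
(C) failing ignition coil — fails on exhaust rich, rough idle (predicts exhaust lean, not exhaust rich)
(D) vacuum leak — fails on engine temperature normal, stalling under load, exhaust rich (predicts engine temperature high, not engine temperature normal; predicts exhaust lean, not exhaust rich)
(E) worn timing belt — engine temperature normal match (via stalling under load → engine temperature normal); stalling under load match; exhaust rich match; coolant loss match; rough idle match
Only (E) is consistent with every observation.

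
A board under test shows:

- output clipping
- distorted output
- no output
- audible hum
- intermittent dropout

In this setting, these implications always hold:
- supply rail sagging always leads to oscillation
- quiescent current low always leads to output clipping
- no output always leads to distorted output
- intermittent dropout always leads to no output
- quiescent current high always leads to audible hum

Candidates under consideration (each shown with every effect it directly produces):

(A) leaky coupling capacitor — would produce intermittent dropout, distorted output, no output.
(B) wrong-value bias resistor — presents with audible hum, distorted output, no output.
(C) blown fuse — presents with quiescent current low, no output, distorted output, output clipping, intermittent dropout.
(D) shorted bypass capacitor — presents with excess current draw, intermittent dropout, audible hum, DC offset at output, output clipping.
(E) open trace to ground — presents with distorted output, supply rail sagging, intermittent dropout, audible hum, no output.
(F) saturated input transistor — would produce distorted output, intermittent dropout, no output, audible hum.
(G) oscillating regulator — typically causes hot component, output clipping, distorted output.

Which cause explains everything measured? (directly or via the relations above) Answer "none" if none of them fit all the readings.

Per-candidate check:
(A) leaky coupling capacitor — output clipping NO; distorted output yes; no output yes; audible hum NO; intermittent dropout yes
(B) wrong-value bias resistor — does not account for output clipping, intermittent dropout
(C) blown fuse — does not account for audible hum
(D) shorted bypass capacitor — output clipping yes; distorted output yes (through intermittent dropout → no output → distorted output); no output yes (through intermittent dropout → no output); audible hum yes; intermittent dropout yes
(E) open trace to ground — does not account for output clipping
(F) saturated input transistor — does not account for output clipping
(G) oscillating regulator — does not account for no output, audible hum, intermittent dropout
(D) alone accounts for all the evidence.

D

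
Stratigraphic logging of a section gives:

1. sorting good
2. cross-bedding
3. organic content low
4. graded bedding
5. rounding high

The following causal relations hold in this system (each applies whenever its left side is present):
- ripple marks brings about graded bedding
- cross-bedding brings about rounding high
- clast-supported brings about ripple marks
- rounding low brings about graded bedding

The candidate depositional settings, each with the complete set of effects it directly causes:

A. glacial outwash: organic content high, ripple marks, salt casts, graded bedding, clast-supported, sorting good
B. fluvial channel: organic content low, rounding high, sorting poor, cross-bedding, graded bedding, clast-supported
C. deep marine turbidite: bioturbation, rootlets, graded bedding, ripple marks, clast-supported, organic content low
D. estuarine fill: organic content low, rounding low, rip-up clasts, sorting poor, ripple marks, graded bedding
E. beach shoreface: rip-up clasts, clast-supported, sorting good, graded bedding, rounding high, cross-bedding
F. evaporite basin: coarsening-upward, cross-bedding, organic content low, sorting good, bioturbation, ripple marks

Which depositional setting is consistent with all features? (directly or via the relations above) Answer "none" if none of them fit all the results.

F

For each candidate, compare predicted effects to what was observed:
(A) glacial outwash — sorting good ✓; cross-bedding ✗; organic content low ✗; graded bedding ✓; rounding high ✗
(B) fluvial channel — sorting good ✗; cross-bedding ✓; organic content low ✓; graded bedding ✓; rounding high ✓
(C) deep marine turbidite — does not account for sorting good, cross-bedding, rounding high
(D) estuarine fill — sorting good ✗; cross-bedding ✗; organic content low ✓; graded bedding ✓; rounding high ✗
(E) beach shoreface — sorting good ✓; cross-bedding ✓; organic content low ✗; graded bedding ✓; rounding high ✓
(F) evaporite basin — accounts for every observation (graded bedding through ripple marks → graded bedding)
Only (F) is consistent with every observation.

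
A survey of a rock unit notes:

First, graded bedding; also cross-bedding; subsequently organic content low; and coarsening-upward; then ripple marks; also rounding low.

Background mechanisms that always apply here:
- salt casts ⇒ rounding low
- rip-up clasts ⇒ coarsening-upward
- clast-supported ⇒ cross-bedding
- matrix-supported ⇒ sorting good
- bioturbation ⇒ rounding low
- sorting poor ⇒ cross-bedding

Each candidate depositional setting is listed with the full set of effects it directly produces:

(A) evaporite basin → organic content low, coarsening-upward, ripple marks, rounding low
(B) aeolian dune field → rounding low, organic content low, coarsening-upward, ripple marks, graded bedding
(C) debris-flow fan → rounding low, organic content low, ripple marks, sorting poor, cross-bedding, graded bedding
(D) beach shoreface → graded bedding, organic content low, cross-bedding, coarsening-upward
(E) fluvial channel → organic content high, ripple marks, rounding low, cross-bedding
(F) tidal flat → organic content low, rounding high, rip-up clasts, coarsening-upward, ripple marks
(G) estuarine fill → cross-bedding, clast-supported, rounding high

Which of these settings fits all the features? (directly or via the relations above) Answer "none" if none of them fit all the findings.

Per-candidate check:
(A) evaporite basin — does not account for graded bedding, cross-bedding
(B) aeolian dune field — graded bedding ✓; cross-bedding ✗; organic content low ✓; coarsening-upward ✓; ripple marks ✓; rounding low ✓
(C) debris-flow fan — does not account for coarsening-upward
(D) beach shoreface — graded bedding ✓; cross-bedding ✓; organic content low ✓; coarsening-upward ✓; ripple marks ✗; rounding low ✗
(E) fluvial channel — graded bedding ✗; cross-bedding ✓; organic content low ✗; coarsening-upward ✗; ripple marks ✓; rounding low ✓
(F) tidal flat — graded bedding ✗; cross-bedding ✗; organic content low ✓; coarsening-upward ✓; ripple marks ✓; rounding low ✗
(G) estuarine fill — graded bedding ✗; cross-bedding ✓; organic content low ✗; coarsening-upward ✗; ripple marks ✗; rounding low ✗
No candidate is consistent with all observations.

none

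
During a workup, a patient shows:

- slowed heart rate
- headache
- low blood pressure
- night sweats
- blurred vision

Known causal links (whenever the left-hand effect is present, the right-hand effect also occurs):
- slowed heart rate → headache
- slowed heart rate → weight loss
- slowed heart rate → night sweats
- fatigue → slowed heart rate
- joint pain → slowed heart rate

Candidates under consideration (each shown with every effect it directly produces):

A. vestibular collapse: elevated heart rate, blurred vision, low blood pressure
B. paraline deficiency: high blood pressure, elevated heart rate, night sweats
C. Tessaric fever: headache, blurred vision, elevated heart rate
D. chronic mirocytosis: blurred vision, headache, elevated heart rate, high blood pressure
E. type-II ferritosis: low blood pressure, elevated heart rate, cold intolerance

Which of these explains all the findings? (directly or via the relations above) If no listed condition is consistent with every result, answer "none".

none

Testing each hypothesis:
(A) vestibular collapse — slowed heart rate NO; headache NO; low blood pressure yes; night sweats NO; blurred vision yes
(B) paraline deficiency — slowed heart rate NO; headache NO; low blood pressure NO; night sweats yes; blurred vision NO
(C) Tessaric fever — fails on slowed heart rate, low blood pressure, night sweats (predicts elevated heart rate, not slowed heart rate)
(D) chronic mirocytosis — fails on slowed heart rate, low blood pressure, night sweats (predicts elevated heart rate, not slowed heart rate; predicts high blood pressure, not low blood pressure)
(E) type-II ferritosis — fails on slowed heart rate, headache, night sweats, blurred vision (predicts elevated heart rate, not slowed heart rate)
No candidate is consistent with all observations.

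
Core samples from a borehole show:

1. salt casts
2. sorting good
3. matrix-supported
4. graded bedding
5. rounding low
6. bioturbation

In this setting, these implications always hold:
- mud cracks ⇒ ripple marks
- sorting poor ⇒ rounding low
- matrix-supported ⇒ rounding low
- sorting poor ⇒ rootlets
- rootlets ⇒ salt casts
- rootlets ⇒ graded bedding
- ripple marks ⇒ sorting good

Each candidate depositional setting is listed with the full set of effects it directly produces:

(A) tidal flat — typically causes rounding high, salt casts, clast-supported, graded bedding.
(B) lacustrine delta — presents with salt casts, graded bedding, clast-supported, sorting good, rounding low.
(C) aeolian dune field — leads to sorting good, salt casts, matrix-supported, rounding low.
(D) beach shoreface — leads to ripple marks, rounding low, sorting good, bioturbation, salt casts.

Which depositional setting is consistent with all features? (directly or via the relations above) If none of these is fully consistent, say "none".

none

For each candidate, compare predicted effects to what was observed:
(A) tidal flat — fails on sorting good, matrix-supported, rounding low, bioturbation (predicts clast-supported, not matrix-supported; predicts rounding high, not rounding low)
(B) lacustrine delta — salt casts +; sorting good +; matrix-supported -; graded bedding +; rounding low +; bioturbation -
(C) aeolian dune field — salt casts +; sorting good +; matrix-supported +; graded bedding -; rounding low +; bioturbation -
(D) beach shoreface — salt casts +; sorting good +; matrix-supported -; graded bedding -; rounding low +; bioturbation +
Every candidate fails on at least one observation.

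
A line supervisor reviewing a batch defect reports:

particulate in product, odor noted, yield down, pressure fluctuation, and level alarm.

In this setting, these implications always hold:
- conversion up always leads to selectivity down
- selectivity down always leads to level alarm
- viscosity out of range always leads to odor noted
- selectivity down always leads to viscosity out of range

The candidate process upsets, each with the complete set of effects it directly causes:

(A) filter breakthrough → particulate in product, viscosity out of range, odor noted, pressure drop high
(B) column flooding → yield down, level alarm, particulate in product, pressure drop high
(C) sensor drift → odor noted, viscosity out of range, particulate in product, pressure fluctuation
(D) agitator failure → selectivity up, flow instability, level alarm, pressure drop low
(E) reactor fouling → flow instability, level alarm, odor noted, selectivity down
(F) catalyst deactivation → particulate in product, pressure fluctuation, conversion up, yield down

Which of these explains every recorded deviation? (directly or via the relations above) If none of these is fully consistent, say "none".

F

Checking each candidate against the observations:
(A) filter breakthrough — particulate in product yes; odor noted yes; yield down NO; pressure fluctuation NO; level alarm NO
(B) column flooding — does not account for odor noted, pressure fluctuation
(C) sensor drift — particulate in product yes; odor noted yes; yield down NO; pressure fluctuation yes; level alarm NO
(D) agitator failure — does not account for particulate in product, odor noted, yield down, pressure fluctuation
(E) reactor fouling — particulate in product NO; odor noted yes; yield down NO; pressure fluctuation NO; level alarm yes
(F) catalyst deactivation — particulate in product yes; odor noted yes (by conversion up → selectivity down → viscosity out of range → odor noted); yield down yes; pressure fluctuation yes; level alarm yes (by conversion up → selectivity down → level alarm)
Only (F) is consistent with every observation.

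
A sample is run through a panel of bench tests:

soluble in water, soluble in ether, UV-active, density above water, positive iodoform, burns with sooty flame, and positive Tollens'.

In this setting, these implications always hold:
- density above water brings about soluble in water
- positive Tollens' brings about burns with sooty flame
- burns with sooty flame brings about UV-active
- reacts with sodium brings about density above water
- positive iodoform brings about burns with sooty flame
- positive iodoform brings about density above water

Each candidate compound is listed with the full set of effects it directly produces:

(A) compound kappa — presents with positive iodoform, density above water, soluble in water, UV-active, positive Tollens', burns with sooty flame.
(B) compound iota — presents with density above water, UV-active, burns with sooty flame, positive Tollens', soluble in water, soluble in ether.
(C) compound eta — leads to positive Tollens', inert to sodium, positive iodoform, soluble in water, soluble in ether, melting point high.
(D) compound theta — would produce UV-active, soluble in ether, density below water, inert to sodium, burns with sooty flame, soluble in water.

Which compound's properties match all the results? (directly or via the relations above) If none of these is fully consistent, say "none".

Checking each candidate against the observations:
(A) compound kappa — soluble in water ✓; soluble in ether ✗; UV-active ✓; density above water ✓; positive iodoform ✓; burns with sooty flame ✓; positive Tollens' ✓
(B) compound iota — soluble in water ✓; soluble in ether ✓; UV-active ✓; density above water ✓; positive iodoform ✗; burns with sooty flame ✓; positive Tollens' ✓
(C) compound eta — soluble in water ✓; soluble in ether ✓; UV-active ✓ (via positive iodoform → burns with sooty flame → UV-active); density above water ✓ (via positive iodoform → density above water); positive iodoform ✓; burns with sooty flame ✓ (via positive iodoform → burns with sooty flame); positive Tollens' ✓
(D) compound theta — fails on density above water, positive iodoform, positive Tollens' (predicts density below water, not density above water)
Only (C) is consistent with every observation.

C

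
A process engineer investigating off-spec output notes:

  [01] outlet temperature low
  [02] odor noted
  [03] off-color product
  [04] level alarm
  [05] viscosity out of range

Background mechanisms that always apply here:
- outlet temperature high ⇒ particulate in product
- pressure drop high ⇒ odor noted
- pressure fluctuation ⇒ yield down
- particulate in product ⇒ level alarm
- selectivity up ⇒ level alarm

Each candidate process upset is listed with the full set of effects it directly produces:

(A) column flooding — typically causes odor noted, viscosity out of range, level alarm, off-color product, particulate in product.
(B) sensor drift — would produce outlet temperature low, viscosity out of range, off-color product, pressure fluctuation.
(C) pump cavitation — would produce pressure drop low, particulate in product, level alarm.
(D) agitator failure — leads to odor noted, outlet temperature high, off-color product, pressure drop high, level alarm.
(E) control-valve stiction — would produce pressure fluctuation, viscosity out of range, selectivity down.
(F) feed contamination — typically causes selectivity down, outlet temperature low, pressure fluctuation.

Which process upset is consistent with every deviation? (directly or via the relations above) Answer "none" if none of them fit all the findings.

none

Checking each candidate against the observations:
(A) column flooding — outlet temperature low NO; odor noted yes; off-color product yes; level alarm yes; viscosity out of range yes
(B) sensor drift — does not account for odor noted, level alarm
(C) pump cavitation — does not account for outlet temperature low, odor noted, off-color product, viscosity out of range
(D) agitator failure — outlet temperature low NO; odor noted yes; off-color product yes; level alarm yes; viscosity out of range NO
(E) control-valve stiction — outlet temperature low NO; odor noted NO; off-color product NO; level alarm NO; viscosity out of range yes
(F) feed contamination — outlet temperature low yes; odor noted NO; off-color product NO; level alarm NO; viscosity out of range NO
No candidate is consistent with all observations.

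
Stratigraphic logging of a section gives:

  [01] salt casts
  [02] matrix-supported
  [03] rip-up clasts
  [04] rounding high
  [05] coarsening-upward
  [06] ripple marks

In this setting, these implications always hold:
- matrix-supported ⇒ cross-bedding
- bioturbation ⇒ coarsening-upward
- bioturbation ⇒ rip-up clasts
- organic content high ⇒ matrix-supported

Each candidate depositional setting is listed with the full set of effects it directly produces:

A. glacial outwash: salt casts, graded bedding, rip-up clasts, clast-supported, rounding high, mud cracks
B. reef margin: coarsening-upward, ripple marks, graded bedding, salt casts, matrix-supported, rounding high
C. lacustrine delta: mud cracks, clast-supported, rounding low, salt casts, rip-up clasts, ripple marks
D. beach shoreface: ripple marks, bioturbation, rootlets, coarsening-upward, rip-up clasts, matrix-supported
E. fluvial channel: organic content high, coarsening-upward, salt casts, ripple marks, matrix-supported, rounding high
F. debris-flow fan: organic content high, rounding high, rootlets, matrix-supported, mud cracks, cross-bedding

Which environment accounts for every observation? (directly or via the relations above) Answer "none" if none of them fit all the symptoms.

none

Testing each hypothesis:
(A) glacial outwash — salt casts +; matrix-supported -; rip-up clasts +; rounding high +; coarsening-upward -; ripple marks -
(B) reef margin — salt casts +; matrix-supported +; rip-up clasts -; rounding high +; coarsening-upward +; ripple marks +
(C) lacustrine delta — fails on matrix-supported, rounding high, coarsening-upward (predicts clast-supported, not matrix-supported; predicts rounding low, not rounding high)
(D) beach shoreface — salt casts -; matrix-supported +; rip-up clasts +; rounding high -; coarsening-upward +; ripple marks +
(E) fluvial channel — does not account for rip-up clasts
(F) debris-flow fan — salt casts -; matrix-supported +; rip-up clasts -; rounding high +; coarsening-upward -; ripple marks -
None of the listed candidates fits everything.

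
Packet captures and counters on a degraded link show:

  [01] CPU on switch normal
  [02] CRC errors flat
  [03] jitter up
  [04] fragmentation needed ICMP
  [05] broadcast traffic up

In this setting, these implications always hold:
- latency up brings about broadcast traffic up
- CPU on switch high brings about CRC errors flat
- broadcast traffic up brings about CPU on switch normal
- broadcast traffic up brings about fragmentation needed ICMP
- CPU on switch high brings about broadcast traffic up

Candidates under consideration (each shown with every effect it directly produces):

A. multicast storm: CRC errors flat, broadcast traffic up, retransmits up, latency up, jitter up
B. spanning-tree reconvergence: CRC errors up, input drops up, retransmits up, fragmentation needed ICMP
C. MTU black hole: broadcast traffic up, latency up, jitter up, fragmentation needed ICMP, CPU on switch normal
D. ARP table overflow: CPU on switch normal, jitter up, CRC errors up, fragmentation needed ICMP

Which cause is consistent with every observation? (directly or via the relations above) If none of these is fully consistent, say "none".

A

Per-candidate check:
(A) multicast storm — accounts for every observation (CPU on switch normal through broadcast traffic up → CPU on switch normal)
(B) spanning-tree reconvergence — CPU on switch normal -; CRC errors flat -; jitter up -; fragmentation needed ICMP +; broadcast traffic up -
(C) MTU black hole — CPU on switch normal +; CRC errors flat -; jitter up +; fragmentation needed ICMP +; broadcast traffic up +
(D) ARP table overflow — fails on CRC errors flat, broadcast traffic up (predicts CRC errors up, not CRC errors flat)
Only (A) is consistent with every observation.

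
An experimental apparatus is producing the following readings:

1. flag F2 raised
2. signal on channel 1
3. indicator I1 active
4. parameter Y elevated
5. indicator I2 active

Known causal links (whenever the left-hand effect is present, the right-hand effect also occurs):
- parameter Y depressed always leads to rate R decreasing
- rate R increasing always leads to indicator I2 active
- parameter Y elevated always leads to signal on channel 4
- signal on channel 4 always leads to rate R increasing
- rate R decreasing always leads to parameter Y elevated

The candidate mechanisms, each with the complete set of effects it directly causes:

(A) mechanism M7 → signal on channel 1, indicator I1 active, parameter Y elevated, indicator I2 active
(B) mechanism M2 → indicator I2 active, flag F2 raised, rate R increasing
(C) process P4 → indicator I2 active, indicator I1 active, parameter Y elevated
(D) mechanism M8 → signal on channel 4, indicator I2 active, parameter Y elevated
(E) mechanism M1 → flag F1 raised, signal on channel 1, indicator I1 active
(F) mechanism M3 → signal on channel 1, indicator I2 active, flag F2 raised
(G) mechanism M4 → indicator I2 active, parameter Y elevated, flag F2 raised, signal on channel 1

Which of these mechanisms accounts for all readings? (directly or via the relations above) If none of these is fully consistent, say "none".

none

Checking each candidate against the observations:
(A) mechanism M7 — flag F2 raised -; signal on channel 1 +; indicator I1 active +; parameter Y elevated +; indicator I2 active +
(B) mechanism M2 — does not account for signal on channel 1, indicator I1 active, parameter Y elevated
(C) process P4 — does not account for flag F2 raised, signal on channel 1
(D) mechanism M8 — does not account for flag F2 raised, signal on channel 1, indicator I1 active
(E) mechanism M1 — flag F2 raised -; signal on channel 1 +; indicator I1 active +; parameter Y elevated -; indicator I2 active -
(F) mechanism M3 — does not account for indicator I1 active, parameter Y elevated
(G) mechanism M4 — does not account for indicator I1 active
None of the listed candidates fits everything.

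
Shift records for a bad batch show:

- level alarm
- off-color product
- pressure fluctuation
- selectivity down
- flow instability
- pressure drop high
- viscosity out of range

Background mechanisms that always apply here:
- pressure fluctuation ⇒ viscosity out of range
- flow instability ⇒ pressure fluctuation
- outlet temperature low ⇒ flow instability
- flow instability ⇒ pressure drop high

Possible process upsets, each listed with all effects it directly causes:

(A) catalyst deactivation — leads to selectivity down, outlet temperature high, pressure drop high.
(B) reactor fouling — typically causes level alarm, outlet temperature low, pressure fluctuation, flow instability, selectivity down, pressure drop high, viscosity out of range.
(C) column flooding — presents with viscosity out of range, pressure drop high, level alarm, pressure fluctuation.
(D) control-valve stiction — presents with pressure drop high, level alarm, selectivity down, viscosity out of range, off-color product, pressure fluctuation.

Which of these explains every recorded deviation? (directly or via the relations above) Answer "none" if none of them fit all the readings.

Checking each candidate against the observations:
(A) catalyst deactivation — level alarm NO; off-color product NO; pressure fluctuation NO; selectivity down yes; flow instability NO; pressure drop high yes; viscosity out of range NO
(B) reactor fouling — does not account for off-color product
(C) column flooding — level alarm yes; off-color product NO; pressure fluctuation yes; selectivity down NO; flow instability NO; pressure drop high yes; viscosity out of range yes
(D) control-valve stiction — level alarm yes; off-color product yes; pressure fluctuation yes; selectivity down yes; flow instability NO; pressure drop high yes; viscosity out of range yes
None of the listed candidates fits everything.

none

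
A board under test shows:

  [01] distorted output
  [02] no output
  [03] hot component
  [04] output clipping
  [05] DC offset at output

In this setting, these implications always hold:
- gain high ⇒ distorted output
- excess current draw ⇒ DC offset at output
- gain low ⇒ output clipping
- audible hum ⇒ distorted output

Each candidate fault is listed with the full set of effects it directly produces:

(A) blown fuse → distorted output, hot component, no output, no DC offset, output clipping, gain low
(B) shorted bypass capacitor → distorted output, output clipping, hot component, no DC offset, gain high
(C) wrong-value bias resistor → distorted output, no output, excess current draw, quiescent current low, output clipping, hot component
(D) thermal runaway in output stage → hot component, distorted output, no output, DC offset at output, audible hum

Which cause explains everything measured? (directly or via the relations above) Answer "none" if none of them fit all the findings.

C

Testing each hypothesis:
(A) blown fuse — distorted output ✓; no output ✓; hot component ✓; output clipping ✓; DC offset at output ✗
(B) shorted bypass capacitor — distorted output ✓; no output ✗; hot component ✓; output clipping ✓; DC offset at output ✗
(C) wrong-value bias resistor — accounts for every observation (DC offset at output by excess current draw → DC offset at output)
(D) thermal runaway in output stage — distorted output ✓; no output ✓; hot component ✓; output clipping ✗; DC offset at output ✓
(C) is the only candidate with no mismatches.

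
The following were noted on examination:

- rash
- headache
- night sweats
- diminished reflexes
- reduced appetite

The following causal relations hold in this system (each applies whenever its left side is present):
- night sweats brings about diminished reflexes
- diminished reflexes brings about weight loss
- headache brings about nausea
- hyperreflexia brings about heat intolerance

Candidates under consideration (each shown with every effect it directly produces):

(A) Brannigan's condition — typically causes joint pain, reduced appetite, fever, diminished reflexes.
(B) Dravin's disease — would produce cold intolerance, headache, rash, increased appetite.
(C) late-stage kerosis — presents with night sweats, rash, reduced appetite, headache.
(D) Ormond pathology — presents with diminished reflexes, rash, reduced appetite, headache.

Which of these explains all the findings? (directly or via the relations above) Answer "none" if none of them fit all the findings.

For each candidate, compare predicted effects to what was observed:
(A) Brannigan's condition — does not account for rash, headache, night sweats
(B) Dravin's disease — rash +; headache +; night sweats -; diminished reflexes -; reduced appetite -
(C) late-stage kerosis — accounts for every observation (diminished reflexes through night sweats → diminished reflexes)
(D) Ormond pathology — rash +; headache +; night sweats -; diminished reflexes +; reduced appetite +
Only (C) is consistent with every observation.

C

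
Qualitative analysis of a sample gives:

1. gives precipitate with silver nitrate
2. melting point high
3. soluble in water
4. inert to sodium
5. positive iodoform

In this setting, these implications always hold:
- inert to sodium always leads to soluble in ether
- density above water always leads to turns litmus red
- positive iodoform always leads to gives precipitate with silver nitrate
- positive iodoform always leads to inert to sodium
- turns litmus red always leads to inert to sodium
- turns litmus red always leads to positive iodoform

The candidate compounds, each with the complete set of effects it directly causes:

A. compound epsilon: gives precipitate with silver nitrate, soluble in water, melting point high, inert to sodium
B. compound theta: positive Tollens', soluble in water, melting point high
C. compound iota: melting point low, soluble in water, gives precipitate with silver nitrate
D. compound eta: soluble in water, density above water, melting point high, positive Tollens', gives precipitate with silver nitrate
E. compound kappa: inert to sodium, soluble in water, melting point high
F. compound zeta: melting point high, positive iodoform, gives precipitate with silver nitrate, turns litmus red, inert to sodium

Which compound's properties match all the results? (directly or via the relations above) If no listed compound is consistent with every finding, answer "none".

D

Checking each candidate against the observations:
(A) compound epsilon — gives precipitate with silver nitrate ✓; melting point high ✓; soluble in water ✓; inert to sodium ✓; positive iodoform ✗
(B) compound theta — does not account for gives precipitate with silver nitrate, inert to sodium, positive iodoform
(C) compound iota — gives precipitate with silver nitrate ✓; melting point high ✗; soluble in water ✓; inert to sodium ✗; positive iodoform ✗
(D) compound eta — gives precipitate with silver nitrate ✓; melting point high ✓; soluble in water ✓; inert to sodium ✓ (via density above water → turns litmus red → inert to sodium); positive iodoform ✓ (via density above water → turns litmus red → positive iodoform)
(E) compound kappa — gives precipitate with silver nitrate ✗; melting point high ✓; soluble in water ✓; inert to sodium ✓; positive iodoform ✗
(F) compound zeta — gives precipitate with silver nitrate ✓; melting point high ✓; soluble in water ✗; inert to sodium ✓; positive iodoform ✓
(D) alone accounts for all the evidence.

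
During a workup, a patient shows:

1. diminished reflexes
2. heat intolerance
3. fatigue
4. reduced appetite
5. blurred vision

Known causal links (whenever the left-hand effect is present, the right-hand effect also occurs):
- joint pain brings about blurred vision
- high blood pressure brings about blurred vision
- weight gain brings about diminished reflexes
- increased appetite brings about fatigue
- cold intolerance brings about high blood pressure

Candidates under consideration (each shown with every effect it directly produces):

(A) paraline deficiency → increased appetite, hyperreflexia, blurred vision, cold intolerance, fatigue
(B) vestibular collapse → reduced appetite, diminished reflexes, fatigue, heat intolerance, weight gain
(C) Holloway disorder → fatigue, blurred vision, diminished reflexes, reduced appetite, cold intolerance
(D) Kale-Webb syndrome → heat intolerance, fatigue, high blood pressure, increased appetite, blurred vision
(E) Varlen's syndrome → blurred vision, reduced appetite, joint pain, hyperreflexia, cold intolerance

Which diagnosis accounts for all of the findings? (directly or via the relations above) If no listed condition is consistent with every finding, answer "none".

none

Checking each candidate against the observations:
(A) paraline deficiency — fails on diminished reflexes, heat intolerance, reduced appetite (predicts hyperreflexia, not diminished reflexes; predicts cold intolerance, not heat intolerance; predicts increased appetite, not reduced appetite)
(B) vestibular collapse — diminished reflexes yes; heat intolerance yes; fatigue yes; reduced appetite yes; blurred vision NO
(C) Holloway disorder — diminished reflexes yes; heat intolerance NO; fatigue yes; reduced appetite yes; blurred vision yes
(D) Kale-Webb syndrome — fails on diminished reflexes, reduced appetite (predicts increased appetite, not reduced appetite)
(E) Varlen's syndrome — fails on diminished reflexes, heat intolerance, fatigue (predicts hyperreflexia, not diminished reflexes; predicts cold intolerance, not heat intolerance)
No candidate is consistent with all observations.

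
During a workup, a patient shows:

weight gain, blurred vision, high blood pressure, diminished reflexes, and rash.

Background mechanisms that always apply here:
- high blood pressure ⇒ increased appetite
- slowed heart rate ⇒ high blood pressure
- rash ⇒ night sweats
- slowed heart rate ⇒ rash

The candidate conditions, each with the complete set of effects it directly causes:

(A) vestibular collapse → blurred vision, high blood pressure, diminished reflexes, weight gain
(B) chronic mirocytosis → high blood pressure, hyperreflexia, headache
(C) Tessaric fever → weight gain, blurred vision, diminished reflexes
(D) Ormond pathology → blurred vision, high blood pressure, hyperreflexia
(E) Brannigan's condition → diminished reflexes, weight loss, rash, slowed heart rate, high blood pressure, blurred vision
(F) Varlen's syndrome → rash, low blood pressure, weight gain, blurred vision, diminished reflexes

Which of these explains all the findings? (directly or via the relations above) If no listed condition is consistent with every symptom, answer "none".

Testing each hypothesis:
(A) vestibular collapse — weight gain yes; blurred vision yes; high blood pressure yes; diminished reflexes yes; rash NO
(B) chronic mirocytosis — weight gain NO; blurred vision NO; high blood pressure yes; diminished reflexes NO; rash NO
(C) Tessaric fever — does not account for high blood pressure, rash
(D) Ormond pathology — weight gain NO; blurred vision yes; high blood pressure yes; diminished reflexes NO; rash NO
(E) Brannigan's condition — fails on weight gain (predicts weight loss, not weight gain)
(F) Varlen's syndrome — weight gain yes; blurred vision yes; high blood pressure NO; diminished reflexes yes; rash yes
Every candidate fails on at least one observation.

none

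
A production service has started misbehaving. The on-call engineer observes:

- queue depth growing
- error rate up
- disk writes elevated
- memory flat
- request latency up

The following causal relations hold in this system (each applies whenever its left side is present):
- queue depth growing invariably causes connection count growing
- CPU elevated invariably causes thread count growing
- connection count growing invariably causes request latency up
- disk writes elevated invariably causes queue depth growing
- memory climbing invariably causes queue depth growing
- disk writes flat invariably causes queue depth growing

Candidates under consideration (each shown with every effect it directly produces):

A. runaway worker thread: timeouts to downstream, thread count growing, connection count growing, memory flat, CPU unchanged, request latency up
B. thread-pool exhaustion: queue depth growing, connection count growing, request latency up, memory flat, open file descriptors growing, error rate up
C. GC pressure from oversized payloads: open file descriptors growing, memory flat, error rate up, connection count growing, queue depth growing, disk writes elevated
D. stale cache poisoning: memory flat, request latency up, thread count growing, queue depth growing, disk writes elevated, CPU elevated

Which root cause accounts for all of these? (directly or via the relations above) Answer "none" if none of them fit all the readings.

Testing each hypothesis:
(A) runaway worker thread — does not account for queue depth growing, error rate up, disk writes elevated
(B) thread-pool exhaustion — queue depth growing yes; error rate up yes; disk writes elevated NO; memory flat yes; request latency up yes
(C) GC pressure from oversized payloads — queue depth growing yes; error rate up yes; disk writes elevated yes; memory flat yes; request latency up yes (by connection count growing → request latency up)
(D) stale cache poisoning — queue depth growing yes; error rate up NO; disk writes elevated yes; memory flat yes; request latency up yes
(C) is the only candidate with no mismatches.

C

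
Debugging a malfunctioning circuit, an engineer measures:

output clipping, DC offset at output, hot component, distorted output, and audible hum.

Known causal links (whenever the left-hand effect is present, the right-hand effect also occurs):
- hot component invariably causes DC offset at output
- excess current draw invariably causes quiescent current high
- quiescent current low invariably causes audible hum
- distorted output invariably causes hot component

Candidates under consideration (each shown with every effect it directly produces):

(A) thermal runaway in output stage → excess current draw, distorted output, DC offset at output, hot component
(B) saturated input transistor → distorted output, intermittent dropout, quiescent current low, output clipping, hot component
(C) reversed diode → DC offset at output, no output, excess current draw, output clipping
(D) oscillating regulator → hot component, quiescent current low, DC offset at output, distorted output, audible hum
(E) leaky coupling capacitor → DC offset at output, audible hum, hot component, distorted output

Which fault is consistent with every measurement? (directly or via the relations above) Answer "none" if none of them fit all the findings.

Checking each candidate against the observations:
(A) thermal runaway in output stage — does not account for output clipping, audible hum
(B) saturated input transistor — accounts for every observation (DC offset at output by hot component → DC offset at output)
(C) reversed diode — output clipping yes; DC offset at output yes; hot component NO; distorted output NO; audible hum NO
(D) oscillating regulator — does not account for output clipping
(E) leaky coupling capacitor — does not account for output clipping
(B) alone accounts for all the evidence.

B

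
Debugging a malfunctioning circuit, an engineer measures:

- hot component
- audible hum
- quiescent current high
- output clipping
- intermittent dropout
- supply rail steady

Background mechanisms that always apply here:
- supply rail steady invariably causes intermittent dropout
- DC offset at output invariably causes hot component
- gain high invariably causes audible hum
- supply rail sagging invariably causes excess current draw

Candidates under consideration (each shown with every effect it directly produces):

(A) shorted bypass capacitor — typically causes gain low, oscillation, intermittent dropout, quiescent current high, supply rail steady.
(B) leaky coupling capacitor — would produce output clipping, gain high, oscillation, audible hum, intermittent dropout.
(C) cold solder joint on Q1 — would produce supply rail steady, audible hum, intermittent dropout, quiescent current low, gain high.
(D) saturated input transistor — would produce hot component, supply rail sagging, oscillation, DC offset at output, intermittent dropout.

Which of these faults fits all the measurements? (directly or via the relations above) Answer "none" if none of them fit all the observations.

Per-candidate check:
(A) shorted bypass capacitor — does not account for hot component, audible hum, output clipping
(B) leaky coupling capacitor — hot component miss; audible hum match; quiescent current high miss; output clipping match; intermittent dropout match; supply rail steady miss
(C) cold solder joint on Q1 — fails on hot component, quiescent current high, output clipping (predicts quiescent current low, not quiescent current high)
(D) saturated input transistor — hot component match; audible hum miss; quiescent current high miss; output clipping miss; intermittent dropout match; supply rail steady miss
Every candidate fails on at least one observation.

none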